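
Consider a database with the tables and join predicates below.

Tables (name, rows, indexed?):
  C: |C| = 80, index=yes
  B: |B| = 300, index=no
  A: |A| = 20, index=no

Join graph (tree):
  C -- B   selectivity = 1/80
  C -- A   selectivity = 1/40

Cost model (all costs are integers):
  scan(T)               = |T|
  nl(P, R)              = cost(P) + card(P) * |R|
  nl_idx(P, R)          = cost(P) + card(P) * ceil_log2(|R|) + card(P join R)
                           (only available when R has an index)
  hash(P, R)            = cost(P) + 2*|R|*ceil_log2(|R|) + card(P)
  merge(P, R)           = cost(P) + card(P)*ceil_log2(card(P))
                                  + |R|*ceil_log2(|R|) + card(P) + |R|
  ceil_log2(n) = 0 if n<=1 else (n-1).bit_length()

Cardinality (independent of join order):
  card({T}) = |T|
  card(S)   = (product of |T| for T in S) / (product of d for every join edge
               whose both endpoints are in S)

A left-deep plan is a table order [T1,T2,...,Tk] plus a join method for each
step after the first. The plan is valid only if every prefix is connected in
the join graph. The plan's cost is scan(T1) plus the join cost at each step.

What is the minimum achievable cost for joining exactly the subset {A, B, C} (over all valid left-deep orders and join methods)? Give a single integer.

2220

Selinger DP over subsets of {A,B,C}:
  {C}: scan cost=80, card=80
  {B}: scan cost=300, card=300
  {A}: scan cost=20, card=20
  {BC}: card=300; try (C,hash)→1720, (C,nl_idx)→2700, (B,merge)→3720, (C,merge)→3940, (B,hash)→5560, (B,nl)→24080 …(+1); best=1720 via (C,hash)
  {AC}: card=40; try (C,nl_idx)→200, (A,hash)→360, (C,merge)→780, (A,merge)→840, (C,hash)→1160, (C,nl)→1620 …(+1); best=200 via (C,nl_idx)
  {ABC}: card=150; try (A,hash)→2220, (B,merge)→3480, (A,merge)→4840, (B,hash)→5640, (A,nl)→7720, (B,nl)→12200; best=2220 via (A,hash)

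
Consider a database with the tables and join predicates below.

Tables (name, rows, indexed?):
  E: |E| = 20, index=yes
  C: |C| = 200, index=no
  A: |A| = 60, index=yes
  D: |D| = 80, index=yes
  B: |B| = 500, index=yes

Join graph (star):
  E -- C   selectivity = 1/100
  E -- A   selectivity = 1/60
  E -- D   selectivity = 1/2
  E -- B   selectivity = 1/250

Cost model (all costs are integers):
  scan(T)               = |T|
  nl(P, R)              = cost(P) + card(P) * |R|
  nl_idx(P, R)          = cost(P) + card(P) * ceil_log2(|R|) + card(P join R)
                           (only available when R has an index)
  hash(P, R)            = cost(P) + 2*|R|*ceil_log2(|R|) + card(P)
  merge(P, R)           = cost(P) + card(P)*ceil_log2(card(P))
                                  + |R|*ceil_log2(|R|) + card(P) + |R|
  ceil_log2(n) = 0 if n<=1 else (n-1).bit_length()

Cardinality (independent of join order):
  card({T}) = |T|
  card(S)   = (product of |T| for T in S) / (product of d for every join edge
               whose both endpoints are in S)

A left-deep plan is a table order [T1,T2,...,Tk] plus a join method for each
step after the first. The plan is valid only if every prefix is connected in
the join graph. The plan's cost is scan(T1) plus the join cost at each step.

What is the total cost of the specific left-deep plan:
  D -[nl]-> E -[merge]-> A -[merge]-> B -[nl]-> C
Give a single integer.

step 1: scan D: cost=80, card=80
step 2: join E via nl
    card(P join E) = 80*20/(2) = 800
    cost = 80 + 80*20 = 1680
step 3: join A via merge
    card(P join A) = 800*60/(60) = 800
    cost = 1680 + 800*10 + 60*6 + 800 + 60 = 10900
step 4: join B via merge
    card(P join B) = 800*500/(250) = 1600
    cost = 10900 + 800*10 + 500*9 + 800 + 500 = 24700
step 5: join C via nl
    card(P join C) = 1600*200/(100) = 3200
    cost = 24700 + 1600*200 = 344700

344700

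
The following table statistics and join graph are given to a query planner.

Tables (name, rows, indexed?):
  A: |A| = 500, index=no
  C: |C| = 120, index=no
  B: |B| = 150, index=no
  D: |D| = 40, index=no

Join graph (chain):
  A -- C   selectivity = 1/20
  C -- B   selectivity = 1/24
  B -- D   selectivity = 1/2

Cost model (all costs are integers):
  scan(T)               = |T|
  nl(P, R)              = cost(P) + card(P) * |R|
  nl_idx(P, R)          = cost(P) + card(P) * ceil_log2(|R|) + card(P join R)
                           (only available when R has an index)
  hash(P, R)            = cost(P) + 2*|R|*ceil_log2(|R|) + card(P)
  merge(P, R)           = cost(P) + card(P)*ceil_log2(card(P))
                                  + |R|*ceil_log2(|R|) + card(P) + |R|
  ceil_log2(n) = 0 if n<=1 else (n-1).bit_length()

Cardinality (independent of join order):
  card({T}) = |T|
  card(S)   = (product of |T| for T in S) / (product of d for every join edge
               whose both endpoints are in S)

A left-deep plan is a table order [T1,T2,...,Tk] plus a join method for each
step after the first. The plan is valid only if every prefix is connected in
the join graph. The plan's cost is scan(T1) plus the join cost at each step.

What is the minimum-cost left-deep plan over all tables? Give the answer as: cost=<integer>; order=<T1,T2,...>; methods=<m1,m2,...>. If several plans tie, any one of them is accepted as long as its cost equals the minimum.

Selinger DP (subsets sized 1..n):
  {A}: scan cost=500, card=500
  {C}: scan cost=120, card=120
  {B}: scan cost=150, card=150
  {D}: scan cost=40, card=40
  {AC}: card=3000; try (C,hash)→2680, (A,merge)→6080, (C,merge)→6460, (A,hash)→9240, (A,nl)→60120, (C,nl)→60500; best=2680 via (C,hash)
  {BC}: card=750; try (C,hash)→1980, (B,merge)→2430, (C,merge)→2460, (B,hash)→2640, (B,nl)→18120, (C,nl)→18150; best=1980 via (C,hash)
  {BD}: card=3000; try (D,hash)→780, (B,merge)→1670, (D,merge)→1780, (B,hash)→2480, (B,nl)→6040, (D,nl)→6150; best=780 via (D,hash)
  {ABC}: card=18750; try (B,hash)→8080, (A,hash)→11730, (A,merge)→15230, (B,merge)→43030, (A,nl)→376980, (B,nl)→452680; best=8080 via (B,hash)
  {BCD}: card=15000; try (D,hash)→3210, (C,hash)→5460, (D,merge)→10510, (D,nl)→31980, (C,merge)→40740, (C,nl)→360780; best=3210 via (D,hash)
  {ABCD}: card=375000; try (A,hash)→27210, (D,hash)→27310, (A,merge)→233210, (D,merge)→308360, (D,nl)→758080, (A,nl)→7503210; best=27210 via (A,hash)

cost=27210; order=B,C,D,A; methods=hash,hash,hash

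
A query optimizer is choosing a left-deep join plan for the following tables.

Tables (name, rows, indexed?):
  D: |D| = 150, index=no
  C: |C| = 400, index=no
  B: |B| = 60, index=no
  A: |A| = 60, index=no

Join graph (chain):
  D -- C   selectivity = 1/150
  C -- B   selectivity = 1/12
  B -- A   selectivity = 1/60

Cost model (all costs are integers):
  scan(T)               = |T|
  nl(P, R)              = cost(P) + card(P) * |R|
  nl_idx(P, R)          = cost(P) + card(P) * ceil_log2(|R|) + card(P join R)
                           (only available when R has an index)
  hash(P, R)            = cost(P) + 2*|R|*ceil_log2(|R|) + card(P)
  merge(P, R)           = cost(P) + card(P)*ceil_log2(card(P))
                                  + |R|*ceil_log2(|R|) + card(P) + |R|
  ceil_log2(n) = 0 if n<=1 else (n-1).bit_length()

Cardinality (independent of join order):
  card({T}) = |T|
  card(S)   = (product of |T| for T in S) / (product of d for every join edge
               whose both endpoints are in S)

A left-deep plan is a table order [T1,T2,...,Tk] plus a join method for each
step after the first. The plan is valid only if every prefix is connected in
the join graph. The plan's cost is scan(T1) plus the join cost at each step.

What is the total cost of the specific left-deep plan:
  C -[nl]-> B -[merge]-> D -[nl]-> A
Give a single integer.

step 1: scan C: cost=400, card=400
step 2: join B via nl
    card(P join B) = 400*60/(12) = 2000
    cost = 400 + 400*60 = 24400
step 3: join D via merge
    card(P join D) = 2000*150/(150) = 2000
    cost = 24400 + 2000*11 + 150*8 + 2000 + 150 = 49750
step 4: join A via nl
    card(P join A) = 2000*60/(60) = 2000
    cost = 49750 + 2000*60 = 169750

169750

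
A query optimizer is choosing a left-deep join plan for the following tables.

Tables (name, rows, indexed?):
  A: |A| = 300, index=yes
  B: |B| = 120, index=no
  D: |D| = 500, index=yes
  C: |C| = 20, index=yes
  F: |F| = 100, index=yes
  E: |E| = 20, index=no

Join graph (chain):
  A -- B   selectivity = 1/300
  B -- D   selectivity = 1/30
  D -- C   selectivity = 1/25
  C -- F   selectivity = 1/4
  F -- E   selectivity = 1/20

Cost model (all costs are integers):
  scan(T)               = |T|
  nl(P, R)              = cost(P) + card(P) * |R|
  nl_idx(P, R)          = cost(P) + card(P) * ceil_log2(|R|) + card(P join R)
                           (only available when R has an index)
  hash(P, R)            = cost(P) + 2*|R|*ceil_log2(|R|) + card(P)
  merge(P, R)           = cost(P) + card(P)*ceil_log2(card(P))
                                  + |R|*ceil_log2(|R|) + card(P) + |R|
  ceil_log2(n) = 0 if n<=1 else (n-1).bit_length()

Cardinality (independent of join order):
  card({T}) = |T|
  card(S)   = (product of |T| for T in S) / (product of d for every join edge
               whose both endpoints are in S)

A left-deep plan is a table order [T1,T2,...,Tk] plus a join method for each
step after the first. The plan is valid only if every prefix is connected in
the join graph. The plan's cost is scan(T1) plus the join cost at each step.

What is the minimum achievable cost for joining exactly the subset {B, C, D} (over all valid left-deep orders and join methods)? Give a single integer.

2680

Selinger DP over subsets of {B,C,D}:
  {B}: scan cost=120, card=120
  {D}: scan cost=500, card=500
  {C}: scan cost=20, card=20
  {BD}: card=2000; try (B,hash)→2680, (D,nl_idx)→3200, (D,merge)→6080, (B,merge)→6460, (D,hash)→9240, (D,nl)→60120 …(+1); best=2680 via (B,hash)
  {CD}: card=400; try (D,nl_idx)→600, (C,hash)→1200, (C,nl_idx)→3400, (D,merge)→5140, (C,merge)→5620, (D,hash)→9040 …(+2); best=600 via (D,nl_idx)
  {BCD}: card=1600; try (B,hash)→2680, (C,hash)→4880, (B,merge)→5560, (C,nl_idx)→14280, (C,merge)→26800, (C,nl)→42680 …(+1); best=2680 via (B,hash)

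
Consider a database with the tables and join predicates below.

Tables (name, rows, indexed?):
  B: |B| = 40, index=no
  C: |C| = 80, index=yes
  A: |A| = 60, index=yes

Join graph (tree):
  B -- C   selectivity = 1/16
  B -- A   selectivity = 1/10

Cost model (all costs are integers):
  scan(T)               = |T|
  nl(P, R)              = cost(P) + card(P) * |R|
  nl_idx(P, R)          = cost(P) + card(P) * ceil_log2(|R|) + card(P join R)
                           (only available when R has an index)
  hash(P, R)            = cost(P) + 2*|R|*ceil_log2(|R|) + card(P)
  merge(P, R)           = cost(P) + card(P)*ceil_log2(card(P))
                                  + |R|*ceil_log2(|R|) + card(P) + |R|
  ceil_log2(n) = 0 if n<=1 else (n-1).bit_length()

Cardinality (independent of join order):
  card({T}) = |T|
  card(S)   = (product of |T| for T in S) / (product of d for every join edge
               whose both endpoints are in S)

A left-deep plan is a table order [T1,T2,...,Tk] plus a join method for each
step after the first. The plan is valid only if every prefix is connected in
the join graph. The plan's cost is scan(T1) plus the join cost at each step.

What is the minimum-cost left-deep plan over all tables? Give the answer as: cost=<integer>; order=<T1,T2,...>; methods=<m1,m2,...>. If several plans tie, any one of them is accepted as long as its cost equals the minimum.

Selinger DP (subsets sized 1..n):
  {B}: scan cost=40, card=40
  {C}: scan cost=80, card=80
  {A}: scan cost=60, card=60
  {BC}: card=200; try (C,nl_idx)→520, (B,hash)→640, (C,merge)→960, (B,merge)→1000, (C,hash)→1200, (C,nl)→3240 …(+1); best=520 via (C,nl_idx)
  {AB}: card=240; try (A,nl_idx)→520, (B,hash)→600, (A,merge)→740, (B,merge)→760, (A,hash)→800, (A,nl)→2440 …(+1); best=520 via (A,nl_idx)
  {ABC}: card=1200; try (A,hash)→1440, (C,hash)→1880, (A,merge)→2740, (A,nl_idx)→2920, (C,merge)→3320, (C,nl_idx)→3400 …(+2); best=1440 via (A,hash)

cost=1440; order=B,C,A; methods=nl_idx,hash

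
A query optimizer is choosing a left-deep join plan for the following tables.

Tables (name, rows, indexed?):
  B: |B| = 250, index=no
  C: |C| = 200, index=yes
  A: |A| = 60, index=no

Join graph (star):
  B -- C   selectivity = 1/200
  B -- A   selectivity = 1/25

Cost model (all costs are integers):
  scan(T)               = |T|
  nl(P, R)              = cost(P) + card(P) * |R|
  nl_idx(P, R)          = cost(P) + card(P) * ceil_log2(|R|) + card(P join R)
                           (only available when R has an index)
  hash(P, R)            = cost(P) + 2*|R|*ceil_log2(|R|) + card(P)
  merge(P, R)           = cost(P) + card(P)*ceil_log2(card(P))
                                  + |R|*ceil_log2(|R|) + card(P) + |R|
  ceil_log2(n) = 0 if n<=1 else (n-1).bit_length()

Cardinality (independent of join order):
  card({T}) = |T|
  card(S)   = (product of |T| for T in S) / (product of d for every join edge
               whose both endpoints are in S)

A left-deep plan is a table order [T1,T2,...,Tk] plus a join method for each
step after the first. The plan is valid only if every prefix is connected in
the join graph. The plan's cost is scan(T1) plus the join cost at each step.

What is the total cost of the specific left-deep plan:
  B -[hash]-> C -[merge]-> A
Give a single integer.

6370

step 1: scan B: cost=250, card=250
step 2: join C via hash
    card(P join C) = 250*200/(200) = 250
    cost = 250 + 2*200*8 + 250 = 3700
step 3: join A via merge
    card(P join A) = 250*60/(25) = 600
    cost = 3700 + 250*8 + 60*6 + 250 + 60 = 6370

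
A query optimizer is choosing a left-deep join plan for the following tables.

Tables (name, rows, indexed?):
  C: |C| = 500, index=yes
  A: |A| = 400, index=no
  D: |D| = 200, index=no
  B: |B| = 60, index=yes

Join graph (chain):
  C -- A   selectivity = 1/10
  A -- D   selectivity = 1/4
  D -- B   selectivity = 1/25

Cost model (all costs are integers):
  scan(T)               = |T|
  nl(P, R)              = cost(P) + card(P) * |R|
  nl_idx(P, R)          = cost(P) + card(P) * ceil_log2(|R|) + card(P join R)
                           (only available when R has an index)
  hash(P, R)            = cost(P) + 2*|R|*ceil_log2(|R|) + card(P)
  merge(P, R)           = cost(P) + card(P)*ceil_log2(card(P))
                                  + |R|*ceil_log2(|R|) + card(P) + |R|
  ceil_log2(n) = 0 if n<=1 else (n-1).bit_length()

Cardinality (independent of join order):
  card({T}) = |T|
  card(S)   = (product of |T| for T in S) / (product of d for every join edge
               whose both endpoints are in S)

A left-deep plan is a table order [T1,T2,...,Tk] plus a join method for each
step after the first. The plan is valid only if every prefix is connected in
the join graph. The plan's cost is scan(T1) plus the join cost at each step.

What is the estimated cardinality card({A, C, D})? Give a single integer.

Tables in S: A(400), C(500), D(200)
Edges inside S: C-A(d=10), A-D(d=4)
numerator = 400 * 500 * 200 = 40000000
denominator = 10 * 4 = 40
card(S) = 40000000 / 40 = 1000000

1000000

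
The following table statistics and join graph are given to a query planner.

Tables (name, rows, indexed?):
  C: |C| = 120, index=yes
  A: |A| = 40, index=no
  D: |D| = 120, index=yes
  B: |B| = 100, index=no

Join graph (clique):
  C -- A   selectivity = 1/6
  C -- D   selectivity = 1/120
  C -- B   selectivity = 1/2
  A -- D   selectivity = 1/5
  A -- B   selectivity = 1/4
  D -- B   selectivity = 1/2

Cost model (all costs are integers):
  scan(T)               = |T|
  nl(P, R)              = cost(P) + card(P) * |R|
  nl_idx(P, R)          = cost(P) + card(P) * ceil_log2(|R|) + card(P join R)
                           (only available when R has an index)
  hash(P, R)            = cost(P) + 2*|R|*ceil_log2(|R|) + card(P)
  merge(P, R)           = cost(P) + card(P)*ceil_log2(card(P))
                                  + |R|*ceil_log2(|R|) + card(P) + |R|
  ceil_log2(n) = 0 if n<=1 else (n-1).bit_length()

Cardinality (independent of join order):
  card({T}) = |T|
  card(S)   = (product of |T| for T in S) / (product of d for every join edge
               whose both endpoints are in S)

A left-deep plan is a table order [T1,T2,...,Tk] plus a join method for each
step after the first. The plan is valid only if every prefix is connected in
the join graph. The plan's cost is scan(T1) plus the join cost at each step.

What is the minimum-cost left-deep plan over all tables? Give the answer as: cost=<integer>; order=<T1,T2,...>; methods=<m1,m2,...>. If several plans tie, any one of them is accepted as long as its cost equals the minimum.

Selinger DP (subsets sized 1..n):
  {C}: scan cost=120, card=120
  {A}: scan cost=40, card=40
  {D}: scan cost=120, card=120
  {B}: scan cost=100, card=100
  {AC}: card=800; try (A,hash)→720, (C,nl_idx)→1120, (C,merge)→1280, (A,merge)→1360, (C,hash)→1760, (C,nl)→4840 …(+1); best=720 via (A,hash)
  {CD}: card=120; try (D,nl_idx)→1080, (C,nl_idx)→1080, (D,hash)→1920, (C,hash)→1920, (D,merge)→2040, (C,merge)→2040 …(+2); best=1080 via (D,nl_idx)
  {BC}: card=6000; try (B,hash)→1640, (C,merge)→1860, (C,hash)→1880, (B,merge)→1880, (C,nl_idx)→6800, (C,nl)→12100 …(+1); best=1640 via (B,hash)
  {AD}: card=960; try (A,hash)→720, (D,merge)→1280, (D,nl_idx)→1280, (A,merge)→1360, (D,hash)→1760, (D,nl)→4840 …(+1); best=720 via (A,hash)
  {AB}: card=1000; try (A,hash)→680, (B,merge)→1120, (A,merge)→1180, (B,hash)→1480, (B,nl)→4040, (A,nl)→4100; best=680 via (A,hash)
  {BD}: card=6000; try (B,hash)→1640, (D,merge)→1860, (D,hash)→1880, (B,merge)→1880, (D,nl_idx)→6800, (D,nl)→12100 …(+1); best=1640 via (B,hash)
  {ACD}: card=160; try (A,hash)→1680, (A,merge)→2320, (D,hash)→3200, (C,hash)→3360, (A,nl)→5880, (D,nl_idx)→6480 …(+5); best=1680 via (A,hash)
  {ABC}: card=10000; try (B,hash)→2920, (C,hash)→3360, (A,hash)→8120, (B,merge)→10320, (C,merge)→12640, (C,nl_idx)→17680 …(+4); best=2920 via (B,hash)
  {BCD}: card=3000; try (B,hash)→2600, (B,merge)→2840, (D,hash)→9320, (C,hash)→9320, (B,nl)→13080, (D,nl_idx)→46640 …(+5); best=2600 via (B,hash)
  {ABD}: card=12000; try (B,hash)→3080, (D,hash)→3360, (A,hash)→8120, (B,merge)→12080, (D,merge)→12640, (D,nl_idx)→19680 …(+4); best=3080 via (B,hash)
  {ABCD}: card=1000; try (B,hash)→3240, (B,merge)→3920, (A,hash)→6080, (D,hash)→14600, (C,hash)→16760, (B,nl)→17680 …(+8); best=3240 via (B,hash)

cost=3240; order=C,D,A,B; methods=nl_idx,hash,hash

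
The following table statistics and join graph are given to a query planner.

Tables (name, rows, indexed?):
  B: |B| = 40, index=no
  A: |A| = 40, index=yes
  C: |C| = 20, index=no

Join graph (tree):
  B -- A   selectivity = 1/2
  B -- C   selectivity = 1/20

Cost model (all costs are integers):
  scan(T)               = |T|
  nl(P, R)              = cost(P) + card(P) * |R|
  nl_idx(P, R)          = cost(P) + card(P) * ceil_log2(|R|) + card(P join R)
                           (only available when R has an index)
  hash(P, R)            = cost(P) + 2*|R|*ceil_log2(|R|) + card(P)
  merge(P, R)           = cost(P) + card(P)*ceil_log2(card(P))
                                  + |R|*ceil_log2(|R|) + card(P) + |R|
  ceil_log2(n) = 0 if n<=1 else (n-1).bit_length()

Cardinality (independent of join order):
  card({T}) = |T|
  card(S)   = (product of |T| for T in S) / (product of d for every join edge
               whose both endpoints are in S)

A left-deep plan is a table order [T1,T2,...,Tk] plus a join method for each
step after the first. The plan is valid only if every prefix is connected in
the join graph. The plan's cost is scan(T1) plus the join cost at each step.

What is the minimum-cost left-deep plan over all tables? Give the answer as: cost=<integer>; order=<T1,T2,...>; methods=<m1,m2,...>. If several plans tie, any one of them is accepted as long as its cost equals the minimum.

Selinger DP (subsets sized 1..n):
  {B}: scan cost=40, card=40
  {A}: scan cost=40, card=40
  {C}: scan cost=20, card=20
  {AB}: card=800; try (B,hash)→560, (A,hash)→560, (B,merge)→600, (A,merge)→600, (A,nl_idx)→1080, (B,nl)→1640 …(+1); best=560 via (B,hash)
  {BC}: card=40; try (C,hash)→280, (B,merge)→420, (C,merge)→440, (B,hash)→520, (B,nl)→820, (C,nl)→840; best=280 via (C,hash)
  {ABC}: card=800; try (A,hash)→800, (A,merge)→840, (A,nl_idx)→1320, (C,hash)→1560, (A,nl)→1880, (C,merge)→9480 …(+1); best=800 via (A,hash)

cost=800; order=B,C,A; methods=hash,hash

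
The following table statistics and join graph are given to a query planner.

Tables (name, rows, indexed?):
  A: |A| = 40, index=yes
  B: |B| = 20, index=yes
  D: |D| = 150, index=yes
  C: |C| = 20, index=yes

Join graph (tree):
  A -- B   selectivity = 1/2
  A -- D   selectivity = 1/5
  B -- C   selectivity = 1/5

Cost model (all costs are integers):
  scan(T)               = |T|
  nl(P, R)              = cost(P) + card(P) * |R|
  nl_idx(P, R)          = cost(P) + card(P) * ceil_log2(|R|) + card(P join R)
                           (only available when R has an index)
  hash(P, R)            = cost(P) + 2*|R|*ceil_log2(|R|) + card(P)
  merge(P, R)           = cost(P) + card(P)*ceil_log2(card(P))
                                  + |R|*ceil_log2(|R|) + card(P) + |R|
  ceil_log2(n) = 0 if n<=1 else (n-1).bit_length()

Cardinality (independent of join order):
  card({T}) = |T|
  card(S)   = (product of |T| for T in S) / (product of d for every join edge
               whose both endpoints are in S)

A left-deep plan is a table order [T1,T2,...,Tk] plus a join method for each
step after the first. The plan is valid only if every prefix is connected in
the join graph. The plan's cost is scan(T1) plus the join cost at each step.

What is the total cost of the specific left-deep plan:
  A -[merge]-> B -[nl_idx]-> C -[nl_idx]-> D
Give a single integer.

64840

step 1: scan A: cost=40, card=40
step 2: join B via merge
    card(P join B) = 40*20/(2) = 400
    cost = 40 + 40*6 + 20*5 + 40 + 20 = 440
step 3: join C via nl_idx
    card(P join C) = 400*20/(5) = 1600
    cost = 440 + 400*5 + 1600 = 4040
step 4: join D via nl_idx
    card(P join D) = 1600*150/(5) = 48000
    cost = 4040 + 1600*8 + 48000 = 64840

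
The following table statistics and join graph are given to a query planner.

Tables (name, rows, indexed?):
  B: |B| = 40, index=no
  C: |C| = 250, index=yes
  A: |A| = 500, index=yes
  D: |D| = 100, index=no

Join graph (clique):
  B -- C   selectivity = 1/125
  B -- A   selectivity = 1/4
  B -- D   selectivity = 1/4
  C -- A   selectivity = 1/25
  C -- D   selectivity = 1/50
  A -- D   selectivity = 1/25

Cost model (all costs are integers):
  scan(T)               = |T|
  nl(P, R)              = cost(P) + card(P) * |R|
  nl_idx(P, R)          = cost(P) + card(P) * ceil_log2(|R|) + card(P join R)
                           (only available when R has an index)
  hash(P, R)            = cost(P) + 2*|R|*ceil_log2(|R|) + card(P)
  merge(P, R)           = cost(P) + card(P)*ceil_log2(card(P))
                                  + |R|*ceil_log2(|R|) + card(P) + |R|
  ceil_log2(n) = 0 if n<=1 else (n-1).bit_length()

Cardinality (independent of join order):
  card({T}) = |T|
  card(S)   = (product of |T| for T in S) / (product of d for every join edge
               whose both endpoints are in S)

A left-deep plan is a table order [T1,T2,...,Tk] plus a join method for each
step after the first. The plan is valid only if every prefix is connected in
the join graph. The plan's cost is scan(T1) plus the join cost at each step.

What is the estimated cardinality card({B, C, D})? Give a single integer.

40

Tables in S: B(40), C(250), D(100)
Edges inside S: B-C(d=125), B-D(d=4), C-D(d=50)
numerator = 40 * 250 * 100 = 1000000
denominator = 125 * 4 * 50 = 25000
card(S) = 1000000 / 25000 = 40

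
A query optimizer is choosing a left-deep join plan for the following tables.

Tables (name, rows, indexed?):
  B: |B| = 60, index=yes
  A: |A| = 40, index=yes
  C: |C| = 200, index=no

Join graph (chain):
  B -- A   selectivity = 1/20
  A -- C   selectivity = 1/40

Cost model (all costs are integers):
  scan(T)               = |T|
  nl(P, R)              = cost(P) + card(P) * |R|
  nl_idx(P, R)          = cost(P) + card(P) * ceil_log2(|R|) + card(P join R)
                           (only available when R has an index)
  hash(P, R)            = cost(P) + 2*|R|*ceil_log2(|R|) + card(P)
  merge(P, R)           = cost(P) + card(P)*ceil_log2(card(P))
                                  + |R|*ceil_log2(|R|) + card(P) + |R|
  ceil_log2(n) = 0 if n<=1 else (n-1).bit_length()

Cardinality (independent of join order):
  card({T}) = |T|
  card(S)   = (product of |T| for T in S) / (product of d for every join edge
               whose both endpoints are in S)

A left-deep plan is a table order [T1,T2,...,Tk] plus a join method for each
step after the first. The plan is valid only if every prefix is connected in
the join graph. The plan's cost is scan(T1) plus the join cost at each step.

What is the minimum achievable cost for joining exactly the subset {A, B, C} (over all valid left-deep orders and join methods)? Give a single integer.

Selinger DP over subsets of {A,B,C}:
  {B}: scan cost=60, card=60
  {A}: scan cost=40, card=40
  {C}: scan cost=200, card=200
  {AB}: card=120; try (B,nl_idx)→400, (A,nl_idx)→540, (A,hash)→600, (B,merge)→740, (A,merge)→760, (B,hash)→800 …(+2); best=400 via (B,nl_idx)
  {AC}: card=200; try (A,hash)→880, (A,nl_idx)→1600, (C,merge)→2120, (A,merge)→2280, (C,hash)→3280, (C,nl)→8040 …(+1); best=880 via (A,hash)
  {ABC}: card=600; try (B,hash)→1800, (B,nl_idx)→2680, (B,merge)→3100, (C,merge)→3160, (C,hash)→3720, (B,nl)→12880 …(+1); best=1800 via (B,hash)

1800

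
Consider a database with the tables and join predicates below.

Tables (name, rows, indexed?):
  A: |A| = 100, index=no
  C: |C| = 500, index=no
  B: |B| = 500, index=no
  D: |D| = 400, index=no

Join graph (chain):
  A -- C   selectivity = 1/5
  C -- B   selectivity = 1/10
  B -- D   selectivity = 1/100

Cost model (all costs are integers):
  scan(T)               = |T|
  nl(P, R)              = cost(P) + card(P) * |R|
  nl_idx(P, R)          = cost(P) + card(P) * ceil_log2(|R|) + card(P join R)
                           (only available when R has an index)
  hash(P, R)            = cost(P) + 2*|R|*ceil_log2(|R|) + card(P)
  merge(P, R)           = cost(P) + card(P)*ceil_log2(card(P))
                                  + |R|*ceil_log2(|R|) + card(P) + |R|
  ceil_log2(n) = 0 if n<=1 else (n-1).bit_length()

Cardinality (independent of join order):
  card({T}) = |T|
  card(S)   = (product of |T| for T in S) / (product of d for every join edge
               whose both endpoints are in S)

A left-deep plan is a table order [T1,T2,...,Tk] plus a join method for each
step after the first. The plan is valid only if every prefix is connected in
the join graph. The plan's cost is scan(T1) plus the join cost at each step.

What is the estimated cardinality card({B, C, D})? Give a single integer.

100000

Tables in S: B(500), C(500), D(400)
Edges inside S: C-B(d=10), B-D(d=100)
numerator = 500 * 500 * 400 = 100000000
denominator = 10 * 100 = 1000
card(S) = 100000000 / 1000 = 100000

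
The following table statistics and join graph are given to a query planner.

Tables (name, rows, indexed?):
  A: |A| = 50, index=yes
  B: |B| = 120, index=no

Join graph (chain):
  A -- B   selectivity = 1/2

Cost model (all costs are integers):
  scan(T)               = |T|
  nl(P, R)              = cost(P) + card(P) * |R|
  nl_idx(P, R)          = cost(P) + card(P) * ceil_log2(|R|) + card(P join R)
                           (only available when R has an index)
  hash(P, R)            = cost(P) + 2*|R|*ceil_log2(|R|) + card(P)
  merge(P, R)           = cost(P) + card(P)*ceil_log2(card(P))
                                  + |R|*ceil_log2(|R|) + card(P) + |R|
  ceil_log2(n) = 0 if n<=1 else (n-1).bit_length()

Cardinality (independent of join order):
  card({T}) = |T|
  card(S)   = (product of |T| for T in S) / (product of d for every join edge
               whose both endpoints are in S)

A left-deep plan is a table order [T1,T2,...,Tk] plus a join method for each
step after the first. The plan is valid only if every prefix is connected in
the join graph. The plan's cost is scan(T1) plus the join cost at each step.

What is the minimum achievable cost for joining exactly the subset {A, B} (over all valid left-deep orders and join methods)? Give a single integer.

Selinger DP over subsets of {A,B}:
  {A}: scan cost=50, card=50
  {B}: scan cost=120, card=120
  {AB}: card=3000; try (A,hash)→840, (B,merge)→1360, (A,merge)→1430, (B,hash)→1780, (A,nl_idx)→3840, (B,nl)→6050 …(+1); best=840 via (A,hash)

840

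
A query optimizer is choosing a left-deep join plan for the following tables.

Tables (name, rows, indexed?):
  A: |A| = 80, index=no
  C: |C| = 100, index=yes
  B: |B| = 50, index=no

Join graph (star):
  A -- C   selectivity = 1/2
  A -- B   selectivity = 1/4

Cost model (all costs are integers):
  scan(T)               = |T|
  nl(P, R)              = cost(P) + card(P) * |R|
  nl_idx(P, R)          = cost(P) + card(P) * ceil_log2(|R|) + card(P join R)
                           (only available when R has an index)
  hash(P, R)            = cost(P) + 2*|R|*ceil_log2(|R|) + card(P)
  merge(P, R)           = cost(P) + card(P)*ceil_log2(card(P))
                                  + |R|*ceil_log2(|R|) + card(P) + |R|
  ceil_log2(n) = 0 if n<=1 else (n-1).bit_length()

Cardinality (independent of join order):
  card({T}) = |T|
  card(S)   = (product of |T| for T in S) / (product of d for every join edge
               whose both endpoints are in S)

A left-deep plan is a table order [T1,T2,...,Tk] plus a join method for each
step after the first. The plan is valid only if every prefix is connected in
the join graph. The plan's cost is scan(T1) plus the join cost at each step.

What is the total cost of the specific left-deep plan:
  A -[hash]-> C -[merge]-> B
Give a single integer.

step 1: scan A: cost=80, card=80
step 2: join C via hash
    card(P join C) = 80*100/(2) = 4000
    cost = 80 + 2*100*7 + 80 = 1560
step 3: join B via merge
    card(P join B) = 4000*50/(4) = 50000
    cost = 1560 + 4000*12 + 50*6 + 4000 + 50 = 53910

53910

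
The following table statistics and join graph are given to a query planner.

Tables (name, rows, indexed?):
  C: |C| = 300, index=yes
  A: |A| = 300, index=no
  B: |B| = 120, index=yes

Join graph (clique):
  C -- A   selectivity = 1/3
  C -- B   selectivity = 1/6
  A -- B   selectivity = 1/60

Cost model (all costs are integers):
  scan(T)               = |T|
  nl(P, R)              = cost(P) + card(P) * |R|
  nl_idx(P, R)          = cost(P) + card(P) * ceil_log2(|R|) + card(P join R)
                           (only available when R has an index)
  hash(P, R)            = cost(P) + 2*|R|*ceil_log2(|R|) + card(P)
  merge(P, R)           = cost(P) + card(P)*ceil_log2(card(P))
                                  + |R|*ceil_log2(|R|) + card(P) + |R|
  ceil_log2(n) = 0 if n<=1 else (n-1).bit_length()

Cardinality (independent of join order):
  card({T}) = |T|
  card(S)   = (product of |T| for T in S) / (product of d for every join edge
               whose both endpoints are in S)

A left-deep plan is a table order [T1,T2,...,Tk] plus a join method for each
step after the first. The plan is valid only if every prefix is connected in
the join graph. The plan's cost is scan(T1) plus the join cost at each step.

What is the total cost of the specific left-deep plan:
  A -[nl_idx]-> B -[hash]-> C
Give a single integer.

step 1: scan A: cost=300, card=300
step 2: join B via nl_idx
    card(P join B) = 300*120/(60) = 600
    cost = 300 + 300*7 + 600 = 3000
step 3: join C via hash
    card(P join C) = 600*300/(3*6) = 10000
    cost = 3000 + 2*300*9 + 600 = 9000

9000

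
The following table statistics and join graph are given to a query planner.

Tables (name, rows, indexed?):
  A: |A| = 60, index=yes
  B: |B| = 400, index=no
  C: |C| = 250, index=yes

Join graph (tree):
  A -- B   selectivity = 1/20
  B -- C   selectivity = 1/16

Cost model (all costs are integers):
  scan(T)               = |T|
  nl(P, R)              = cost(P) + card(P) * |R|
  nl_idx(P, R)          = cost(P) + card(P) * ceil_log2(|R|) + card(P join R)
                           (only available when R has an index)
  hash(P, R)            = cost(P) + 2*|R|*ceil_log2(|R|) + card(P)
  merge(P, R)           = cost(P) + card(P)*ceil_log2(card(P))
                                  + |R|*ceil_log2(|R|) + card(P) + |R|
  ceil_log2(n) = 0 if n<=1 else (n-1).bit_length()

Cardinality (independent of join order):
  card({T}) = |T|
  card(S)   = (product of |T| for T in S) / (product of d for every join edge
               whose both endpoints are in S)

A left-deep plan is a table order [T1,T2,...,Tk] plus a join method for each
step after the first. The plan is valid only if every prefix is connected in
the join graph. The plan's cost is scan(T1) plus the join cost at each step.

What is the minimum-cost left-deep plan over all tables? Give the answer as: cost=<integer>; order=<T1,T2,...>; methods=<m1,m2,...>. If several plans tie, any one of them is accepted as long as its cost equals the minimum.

Selinger DP (subsets sized 1..n):
  {A}: scan cost=60, card=60
  {B}: scan cost=400, card=400
  {C}: scan cost=250, card=250
  {AB}: card=1200; try (A,hash)→1520, (A,nl_idx)→4000, (B,merge)→4480, (A,merge)→4820, (B,hash)→7320, (B,nl)→24060 …(+1); best=1520 via (A,hash)
  {BC}: card=6250; try (C,hash)→4800, (B,merge)→6500, (C,merge)→6650, (B,hash)→7700, (C,nl_idx)→9850, (B,nl)→100250 …(+1); best=4800 via (C,hash)
  {ABC}: card=18750; try (C,hash)→6720, (A,hash)→11770, (C,merge)→18170, (C,nl_idx)→29870, (A,nl_idx)→61050, (A,merge)→92720 …(+2); best=6720 via (C,hash)

cost=6720; order=B,A,C; methods=hash,hash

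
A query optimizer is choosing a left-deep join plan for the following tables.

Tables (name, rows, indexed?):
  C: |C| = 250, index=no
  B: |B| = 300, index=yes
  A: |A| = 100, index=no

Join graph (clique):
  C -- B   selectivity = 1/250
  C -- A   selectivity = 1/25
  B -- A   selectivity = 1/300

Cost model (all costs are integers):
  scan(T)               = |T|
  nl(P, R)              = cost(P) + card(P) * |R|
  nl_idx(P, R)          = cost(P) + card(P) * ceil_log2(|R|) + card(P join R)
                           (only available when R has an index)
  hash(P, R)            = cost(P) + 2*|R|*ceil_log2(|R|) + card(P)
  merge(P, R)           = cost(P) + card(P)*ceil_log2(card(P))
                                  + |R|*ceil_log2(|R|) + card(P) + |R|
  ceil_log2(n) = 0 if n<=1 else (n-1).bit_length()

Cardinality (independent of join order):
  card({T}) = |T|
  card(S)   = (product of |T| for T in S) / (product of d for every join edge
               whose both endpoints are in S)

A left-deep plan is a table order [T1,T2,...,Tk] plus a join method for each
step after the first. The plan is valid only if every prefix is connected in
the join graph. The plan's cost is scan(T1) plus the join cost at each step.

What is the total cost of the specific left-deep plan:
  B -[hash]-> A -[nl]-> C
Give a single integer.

27000

step 1: scan B: cost=300, card=300
step 2: join A via hash
    card(P join A) = 300*100/(300) = 100
    cost = 300 + 2*100*7 + 300 = 2000
step 3: join C via nl
    card(P join C) = 100*250/(250*25) = 4
    cost = 2000 + 100*250 = 27000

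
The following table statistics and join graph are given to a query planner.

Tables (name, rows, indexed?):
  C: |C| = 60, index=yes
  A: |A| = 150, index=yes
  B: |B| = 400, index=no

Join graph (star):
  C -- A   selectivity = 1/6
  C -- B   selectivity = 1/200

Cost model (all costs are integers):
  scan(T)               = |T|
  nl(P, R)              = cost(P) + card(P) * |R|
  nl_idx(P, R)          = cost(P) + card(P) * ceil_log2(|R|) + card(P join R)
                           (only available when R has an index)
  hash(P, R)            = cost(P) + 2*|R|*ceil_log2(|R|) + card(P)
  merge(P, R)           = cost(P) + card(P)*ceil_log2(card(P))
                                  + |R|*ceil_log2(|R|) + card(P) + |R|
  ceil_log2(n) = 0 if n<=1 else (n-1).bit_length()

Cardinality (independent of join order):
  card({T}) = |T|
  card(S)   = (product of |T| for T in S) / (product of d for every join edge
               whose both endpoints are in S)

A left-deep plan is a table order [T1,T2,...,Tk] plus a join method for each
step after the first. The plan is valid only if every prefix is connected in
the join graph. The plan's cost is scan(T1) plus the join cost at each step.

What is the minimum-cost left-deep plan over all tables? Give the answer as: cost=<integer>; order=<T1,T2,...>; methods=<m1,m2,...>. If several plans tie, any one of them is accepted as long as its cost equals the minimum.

Selinger DP (subsets sized 1..n):
  {C}: scan cost=60, card=60
  {A}: scan cost=150, card=150
  {B}: scan cost=400, card=400
  {AC}: card=1500; try (C,hash)→1020, (A,merge)→1830, (C,merge)→1920, (A,nl_idx)→2040, (A,hash)→2520, (C,nl_idx)→2550 …(+2); best=1020 via (C,hash)
  {BC}: card=120; try (C,hash)→1520, (C,nl_idx)→2920, (B,merge)→4480, (C,merge)→4820, (B,hash)→7320, (B,nl)→24060 …(+1); best=1520 via (C,hash)
  {ABC}: card=3000; try (A,merge)→3830, (A,hash)→4040, (A,nl_idx)→5480, (B,hash)→9720, (A,nl)→19520, (B,merge)→23020 …(+1); best=3830 via (A,merge)

cost=3830; order=B,C,A; methods=hash,merge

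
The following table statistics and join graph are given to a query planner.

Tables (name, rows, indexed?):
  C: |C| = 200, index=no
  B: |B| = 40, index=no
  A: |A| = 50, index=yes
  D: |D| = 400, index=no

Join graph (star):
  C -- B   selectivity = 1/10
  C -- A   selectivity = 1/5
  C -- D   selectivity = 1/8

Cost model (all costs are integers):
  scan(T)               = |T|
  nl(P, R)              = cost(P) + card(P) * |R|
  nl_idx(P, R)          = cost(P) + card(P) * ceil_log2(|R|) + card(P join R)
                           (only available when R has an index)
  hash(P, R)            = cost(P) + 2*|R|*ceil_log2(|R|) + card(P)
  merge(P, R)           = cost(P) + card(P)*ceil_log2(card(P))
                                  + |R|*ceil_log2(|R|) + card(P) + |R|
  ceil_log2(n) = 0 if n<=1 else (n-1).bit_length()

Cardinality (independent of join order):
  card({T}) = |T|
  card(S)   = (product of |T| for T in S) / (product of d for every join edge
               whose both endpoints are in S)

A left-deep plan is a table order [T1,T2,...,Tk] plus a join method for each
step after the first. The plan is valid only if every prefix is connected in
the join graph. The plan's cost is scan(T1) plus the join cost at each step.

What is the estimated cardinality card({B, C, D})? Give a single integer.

40000

Tables in S: B(40), C(200), D(400)
Edges inside S: C-B(d=10), C-D(d=8)
numerator = 40 * 200 * 400 = 3200000
denominator = 10 * 8 = 80
card(S) = 3200000 / 80 = 40000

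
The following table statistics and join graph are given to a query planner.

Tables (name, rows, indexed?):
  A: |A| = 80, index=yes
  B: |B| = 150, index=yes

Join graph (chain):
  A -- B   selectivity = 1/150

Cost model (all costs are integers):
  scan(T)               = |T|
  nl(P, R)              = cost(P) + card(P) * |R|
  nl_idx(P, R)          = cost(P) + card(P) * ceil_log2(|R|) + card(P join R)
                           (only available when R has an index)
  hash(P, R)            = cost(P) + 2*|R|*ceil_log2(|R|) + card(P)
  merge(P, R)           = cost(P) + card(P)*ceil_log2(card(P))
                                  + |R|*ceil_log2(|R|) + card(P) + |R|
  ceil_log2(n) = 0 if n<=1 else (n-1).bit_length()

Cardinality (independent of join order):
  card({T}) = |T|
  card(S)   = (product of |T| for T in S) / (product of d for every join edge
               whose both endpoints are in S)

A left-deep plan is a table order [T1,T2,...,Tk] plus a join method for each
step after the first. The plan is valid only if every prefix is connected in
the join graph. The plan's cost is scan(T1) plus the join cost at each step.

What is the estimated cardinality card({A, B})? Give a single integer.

Tables in S: A(80), B(150)
Edges inside S: A-B(d=150)
numerator = 80 * 150 = 12000
denominator = 150 = 150
card(S) = 12000 / 150 = 80

80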